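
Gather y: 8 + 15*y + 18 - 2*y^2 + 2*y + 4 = -2*y^2 + 17*y + 30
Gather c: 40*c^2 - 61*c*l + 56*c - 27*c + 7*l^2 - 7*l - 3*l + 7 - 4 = 40*c^2 + c*(29 - 61*l) + 7*l^2 - 10*l + 3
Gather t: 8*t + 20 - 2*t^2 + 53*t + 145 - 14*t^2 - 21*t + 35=-16*t^2 + 40*t + 200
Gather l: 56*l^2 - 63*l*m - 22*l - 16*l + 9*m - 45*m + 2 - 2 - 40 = 56*l^2 + l*(-63*m - 38) - 36*m - 40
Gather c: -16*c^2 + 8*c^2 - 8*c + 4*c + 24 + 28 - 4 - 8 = -8*c^2 - 4*c + 40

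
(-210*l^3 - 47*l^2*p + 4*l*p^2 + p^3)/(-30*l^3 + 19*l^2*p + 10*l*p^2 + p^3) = (-7*l + p)/(-l + p)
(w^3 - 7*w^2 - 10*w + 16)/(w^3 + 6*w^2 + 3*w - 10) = (w - 8)/(w + 5)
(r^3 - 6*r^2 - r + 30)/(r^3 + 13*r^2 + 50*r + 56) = (r^2 - 8*r + 15)/(r^2 + 11*r + 28)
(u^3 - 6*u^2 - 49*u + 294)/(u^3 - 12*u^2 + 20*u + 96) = (u^2 - 49)/(u^2 - 6*u - 16)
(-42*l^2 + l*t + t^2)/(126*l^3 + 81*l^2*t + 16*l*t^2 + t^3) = (-6*l + t)/(18*l^2 + 9*l*t + t^2)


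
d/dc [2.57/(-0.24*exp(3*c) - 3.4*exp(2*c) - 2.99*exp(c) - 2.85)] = (1.8504*exp(2*c) + 17.476*exp(c) + 7.6843)*exp(c)/(0.24*exp(3*c) + 3.4*exp(2*c) + 2.99*exp(c) + 2.85)^2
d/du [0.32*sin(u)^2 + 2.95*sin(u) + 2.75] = (0.64*sin(u) + 2.95)*cos(u)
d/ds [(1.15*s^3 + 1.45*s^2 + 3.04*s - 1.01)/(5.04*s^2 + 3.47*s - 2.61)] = (5.796*s^4 + 7.981*s^3 - 19.2946*s^2 + 2.6118*s - 4.4297)/(25.4016*s^4 + 34.9776*s^3 - 14.2679*s^2 - 18.1134*s + 6.8121)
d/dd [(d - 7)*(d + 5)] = 2*d - 2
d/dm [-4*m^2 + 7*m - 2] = 7 - 8*m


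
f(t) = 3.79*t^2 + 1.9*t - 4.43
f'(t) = 7.58*t + 1.9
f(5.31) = 112.52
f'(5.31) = 42.15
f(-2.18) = 9.44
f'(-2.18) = -14.62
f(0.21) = -3.86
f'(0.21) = 3.49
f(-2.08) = 8.02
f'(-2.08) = -13.87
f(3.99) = 63.49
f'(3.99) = 32.14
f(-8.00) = 222.93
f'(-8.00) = -58.74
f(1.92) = 13.19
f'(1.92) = 16.45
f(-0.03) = -4.48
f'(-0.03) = 1.67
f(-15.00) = 819.82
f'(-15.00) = -111.80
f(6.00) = 143.41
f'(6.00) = 47.38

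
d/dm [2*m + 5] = 2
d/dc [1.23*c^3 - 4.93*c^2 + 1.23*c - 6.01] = 3.69*c^2 - 9.86*c + 1.23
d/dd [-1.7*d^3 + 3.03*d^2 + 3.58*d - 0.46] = -5.1*d^2 + 6.06*d + 3.58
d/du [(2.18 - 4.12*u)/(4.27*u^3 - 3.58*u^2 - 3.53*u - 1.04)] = (35.1848*u^3 - 42.6754*u^2 + 15.6088*u + 11.9802)/(18.2329*u^6 - 30.5732*u^5 - 17.3298*u^4 + 16.3932*u^3 + 19.9073*u^2 + 7.3424*u + 1.0816)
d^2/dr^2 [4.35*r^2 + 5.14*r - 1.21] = 8.70000000000000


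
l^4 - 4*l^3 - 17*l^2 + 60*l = l*(l - 5)*(l - 3)*(l + 4)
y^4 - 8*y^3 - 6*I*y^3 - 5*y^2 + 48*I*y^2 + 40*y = y*(y - 8)*(y - 5*I)*(y - I)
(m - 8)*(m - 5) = m^2 - 13*m + 40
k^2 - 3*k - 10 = (k - 5)*(k + 2)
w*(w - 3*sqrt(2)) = w^2 - 3*sqrt(2)*w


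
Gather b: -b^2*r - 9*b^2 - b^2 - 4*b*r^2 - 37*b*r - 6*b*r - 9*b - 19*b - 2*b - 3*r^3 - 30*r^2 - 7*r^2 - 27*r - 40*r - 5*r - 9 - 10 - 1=b^2*(-r - 10) + b*(-4*r^2 - 43*r - 30) - 3*r^3 - 37*r^2 - 72*r - 20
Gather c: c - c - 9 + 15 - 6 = 0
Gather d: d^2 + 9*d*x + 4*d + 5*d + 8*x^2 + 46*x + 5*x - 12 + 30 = d^2 + d*(9*x + 9) + 8*x^2 + 51*x + 18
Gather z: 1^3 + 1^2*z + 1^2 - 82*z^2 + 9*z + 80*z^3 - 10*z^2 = 80*z^3 - 92*z^2 + 10*z + 2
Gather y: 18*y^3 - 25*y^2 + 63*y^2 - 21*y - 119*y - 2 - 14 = 18*y^3 + 38*y^2 - 140*y - 16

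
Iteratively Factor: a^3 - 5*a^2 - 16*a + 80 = (a - 4)*(a^2 - a - 20) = (a - 4)*(a + 4)*(a - 5)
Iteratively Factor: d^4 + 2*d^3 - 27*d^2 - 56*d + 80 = (d + 4)*(d^3 - 2*d^2 - 19*d + 20) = (d - 5)*(d + 4)*(d^2 + 3*d - 4) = (d - 5)*(d + 4)^2*(d - 1)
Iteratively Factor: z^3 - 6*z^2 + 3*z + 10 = (z + 1)*(z^2 - 7*z + 10) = (z - 5)*(z + 1)*(z - 2)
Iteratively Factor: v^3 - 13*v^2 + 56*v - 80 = (v - 5)*(v^2 - 8*v + 16) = (v - 5)*(v - 4)*(v - 4)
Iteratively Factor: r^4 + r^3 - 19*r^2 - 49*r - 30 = (r - 5)*(r^3 + 6*r^2 + 11*r + 6) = (r - 5)*(r + 2)*(r^2 + 4*r + 3) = (r - 5)*(r + 2)*(r + 3)*(r + 1)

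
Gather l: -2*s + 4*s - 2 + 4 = 2*s + 2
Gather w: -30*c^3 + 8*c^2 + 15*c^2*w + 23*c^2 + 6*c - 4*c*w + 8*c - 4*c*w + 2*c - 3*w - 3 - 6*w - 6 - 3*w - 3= -30*c^3 + 31*c^2 + 16*c + w*(15*c^2 - 8*c - 12) - 12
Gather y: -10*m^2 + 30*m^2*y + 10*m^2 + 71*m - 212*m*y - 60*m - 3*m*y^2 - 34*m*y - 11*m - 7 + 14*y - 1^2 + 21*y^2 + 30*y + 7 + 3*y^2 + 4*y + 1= y^2*(24 - 3*m) + y*(30*m^2 - 246*m + 48)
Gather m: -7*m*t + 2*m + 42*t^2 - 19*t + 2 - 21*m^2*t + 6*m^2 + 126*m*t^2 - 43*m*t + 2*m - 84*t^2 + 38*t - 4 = m^2*(6 - 21*t) + m*(126*t^2 - 50*t + 4) - 42*t^2 + 19*t - 2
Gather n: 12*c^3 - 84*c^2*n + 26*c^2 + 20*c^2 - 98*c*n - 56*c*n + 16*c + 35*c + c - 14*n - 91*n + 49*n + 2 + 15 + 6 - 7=12*c^3 + 46*c^2 + 52*c + n*(-84*c^2 - 154*c - 56) + 16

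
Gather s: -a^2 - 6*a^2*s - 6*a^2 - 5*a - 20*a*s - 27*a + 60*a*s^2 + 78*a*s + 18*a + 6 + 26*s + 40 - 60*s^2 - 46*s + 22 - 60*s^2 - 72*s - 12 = -7*a^2 - 14*a + s^2*(60*a - 120) + s*(-6*a^2 + 58*a - 92) + 56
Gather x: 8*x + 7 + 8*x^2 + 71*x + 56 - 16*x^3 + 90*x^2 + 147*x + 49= -16*x^3 + 98*x^2 + 226*x + 112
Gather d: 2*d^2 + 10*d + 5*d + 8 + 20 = 2*d^2 + 15*d + 28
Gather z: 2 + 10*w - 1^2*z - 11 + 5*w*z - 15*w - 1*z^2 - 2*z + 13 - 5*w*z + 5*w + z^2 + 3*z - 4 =0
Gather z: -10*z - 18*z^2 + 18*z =-18*z^2 + 8*z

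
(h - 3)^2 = h^2 - 6*h + 9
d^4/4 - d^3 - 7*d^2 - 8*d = d*(d/4 + 1/2)*(d - 8)*(d + 2)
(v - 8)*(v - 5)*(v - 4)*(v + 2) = v^4 - 15*v^3 + 58*v^2 + 24*v - 320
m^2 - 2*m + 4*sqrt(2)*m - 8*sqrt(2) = (m - 2)*(m + 4*sqrt(2))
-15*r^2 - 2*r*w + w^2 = (-5*r + w)*(3*r + w)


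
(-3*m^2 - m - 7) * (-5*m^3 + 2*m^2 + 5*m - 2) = 15*m^5 - m^4 + 18*m^3 - 13*m^2 - 33*m + 14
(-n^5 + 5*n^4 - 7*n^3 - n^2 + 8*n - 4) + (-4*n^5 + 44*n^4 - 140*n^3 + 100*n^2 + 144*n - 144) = -5*n^5 + 49*n^4 - 147*n^3 + 99*n^2 + 152*n - 148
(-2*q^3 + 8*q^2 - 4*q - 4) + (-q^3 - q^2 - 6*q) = -3*q^3 + 7*q^2 - 10*q - 4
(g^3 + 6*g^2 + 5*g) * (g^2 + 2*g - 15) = g^5 + 8*g^4 + 2*g^3 - 80*g^2 - 75*g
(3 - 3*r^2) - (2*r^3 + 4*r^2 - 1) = -2*r^3 - 7*r^2 + 4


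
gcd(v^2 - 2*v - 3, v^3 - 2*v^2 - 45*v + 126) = v - 3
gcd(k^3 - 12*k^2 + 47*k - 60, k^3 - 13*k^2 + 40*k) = k - 5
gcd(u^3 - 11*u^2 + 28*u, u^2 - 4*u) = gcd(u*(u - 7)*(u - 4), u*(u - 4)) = u^2 - 4*u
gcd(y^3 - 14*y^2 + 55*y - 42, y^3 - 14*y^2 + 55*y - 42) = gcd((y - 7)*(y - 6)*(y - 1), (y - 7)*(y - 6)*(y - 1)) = y^3 - 14*y^2 + 55*y - 42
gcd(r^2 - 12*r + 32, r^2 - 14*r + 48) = r - 8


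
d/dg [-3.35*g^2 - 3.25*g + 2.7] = -6.7*g - 3.25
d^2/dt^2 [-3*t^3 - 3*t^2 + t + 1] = -18*t - 6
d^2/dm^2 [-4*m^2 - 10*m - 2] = -8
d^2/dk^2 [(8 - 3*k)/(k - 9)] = -38/(k - 9)^3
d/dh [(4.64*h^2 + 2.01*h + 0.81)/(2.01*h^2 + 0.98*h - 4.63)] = (0.507099999999999*h^2 - 46.2226*h - 10.1001)/(4.0401*h^4 + 3.9396*h^3 - 17.6522*h^2 - 9.0748*h + 21.4369)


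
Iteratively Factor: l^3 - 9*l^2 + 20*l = (l)*(l^2 - 9*l + 20) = l*(l - 5)*(l - 4)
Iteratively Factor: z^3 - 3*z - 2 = (z + 1)*(z^2 - z - 2) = (z - 2)*(z + 1)*(z + 1)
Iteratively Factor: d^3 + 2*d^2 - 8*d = (d - 2)*(d^2 + 4*d) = (d - 2)*(d + 4)*(d)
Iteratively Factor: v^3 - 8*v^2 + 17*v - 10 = (v - 1)*(v^2 - 7*v + 10) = (v - 2)*(v - 1)*(v - 5)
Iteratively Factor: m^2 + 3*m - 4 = (m + 4)*(m - 1)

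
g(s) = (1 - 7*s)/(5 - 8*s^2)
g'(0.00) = -1.40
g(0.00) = 0.20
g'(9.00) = -0.01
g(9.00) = 0.10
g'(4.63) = -0.04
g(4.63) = 0.19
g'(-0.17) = -1.73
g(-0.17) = 0.46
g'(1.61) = -0.62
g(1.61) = 0.65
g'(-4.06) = -0.06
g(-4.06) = -0.23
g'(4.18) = -0.05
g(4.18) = 0.21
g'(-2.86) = -0.15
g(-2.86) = -0.35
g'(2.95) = -0.11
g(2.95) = 0.30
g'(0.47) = -3.81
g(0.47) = -0.71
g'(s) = 16*s*(1 - 7*s)/(5 - 8*s^2)^2 - 7/(5 - 8*s^2) = (-56*s^2 + 16*s - 35)/(64*s^4 - 80*s^2 + 25)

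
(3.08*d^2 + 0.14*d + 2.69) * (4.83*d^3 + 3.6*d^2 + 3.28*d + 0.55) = 14.8764*d^5 + 11.7642*d^4 + 23.5991*d^3 + 11.8372*d^2 + 8.9002*d + 1.4795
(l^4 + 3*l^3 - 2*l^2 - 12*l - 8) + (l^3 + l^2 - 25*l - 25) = l^4 + 4*l^3 - l^2 - 37*l - 33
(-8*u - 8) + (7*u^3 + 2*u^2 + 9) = 7*u^3 + 2*u^2 - 8*u + 1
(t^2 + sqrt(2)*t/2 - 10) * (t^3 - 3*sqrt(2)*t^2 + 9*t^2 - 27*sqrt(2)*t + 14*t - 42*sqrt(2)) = t^5 - 5*sqrt(2)*t^4/2 + 9*t^4 - 45*sqrt(2)*t^3/2 + t^3 - 117*t^2 - 5*sqrt(2)*t^2 - 182*t + 270*sqrt(2)*t + 420*sqrt(2)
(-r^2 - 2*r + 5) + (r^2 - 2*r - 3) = 2 - 4*r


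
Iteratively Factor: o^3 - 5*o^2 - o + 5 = (o - 5)*(o^2 - 1) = (o - 5)*(o - 1)*(o + 1)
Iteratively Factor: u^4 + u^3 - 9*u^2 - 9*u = (u)*(u^3 + u^2 - 9*u - 9) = u*(u + 3)*(u^2 - 2*u - 3) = u*(u - 3)*(u + 3)*(u + 1)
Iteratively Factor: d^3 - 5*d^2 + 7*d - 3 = (d - 1)*(d^2 - 4*d + 3) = (d - 3)*(d - 1)*(d - 1)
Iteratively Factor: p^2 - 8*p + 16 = (p - 4)*(p - 4)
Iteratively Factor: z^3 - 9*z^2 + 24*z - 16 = (z - 1)*(z^2 - 8*z + 16) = (z - 4)*(z - 1)*(z - 4)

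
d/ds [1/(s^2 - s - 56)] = (1 - 2*s)/(-s^2 + s + 56)^2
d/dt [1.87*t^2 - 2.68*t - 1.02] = 3.74*t - 2.68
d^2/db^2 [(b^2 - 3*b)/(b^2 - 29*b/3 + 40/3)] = 120*(3*b^3 - 18*b^2 + 54*b - 94)/(27*b^6 - 783*b^5 + 8649*b^4 - 45269*b^3 + 115320*b^2 - 139200*b + 64000)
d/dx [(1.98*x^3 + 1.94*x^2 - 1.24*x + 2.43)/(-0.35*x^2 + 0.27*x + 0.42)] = (-0.693*x^4 + 1.0692*x^3 + 2.5846*x^2 + 3.3306*x - 1.1769)/(0.1225*x^4 - 0.189*x^3 - 0.2211*x^2 + 0.2268*x + 0.1764)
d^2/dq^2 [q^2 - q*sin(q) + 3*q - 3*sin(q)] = q*sin(q) + 3*sin(q) - 2*cos(q) + 2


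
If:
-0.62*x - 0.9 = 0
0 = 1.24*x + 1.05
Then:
No Solution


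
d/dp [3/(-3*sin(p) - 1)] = 9*cos(p)/(3*sin(p) + 1)^2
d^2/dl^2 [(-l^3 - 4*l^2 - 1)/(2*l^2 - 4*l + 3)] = 2*(-42*l^3 + 96*l^2 - 3*l - 46)/(8*l^6 - 48*l^5 + 132*l^4 - 208*l^3 + 198*l^2 - 108*l + 27)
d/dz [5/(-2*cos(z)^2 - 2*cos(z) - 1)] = -(10*sin(z) + 10*sin(2*z))/(2*cos(z) + cos(2*z) + 2)^2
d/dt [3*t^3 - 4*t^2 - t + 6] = 9*t^2 - 8*t - 1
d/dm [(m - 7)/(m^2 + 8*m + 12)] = (m^2 + 8*m - 2*(m - 7)*(m + 4) + 12)/(m^2 + 8*m + 12)^2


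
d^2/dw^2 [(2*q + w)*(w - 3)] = 2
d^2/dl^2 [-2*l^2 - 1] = -4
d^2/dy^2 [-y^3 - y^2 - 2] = -6*y - 2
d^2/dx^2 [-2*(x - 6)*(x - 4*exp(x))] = 8*x*exp(x) - 32*exp(x) - 4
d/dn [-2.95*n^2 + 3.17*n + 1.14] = 3.17 - 5.9*n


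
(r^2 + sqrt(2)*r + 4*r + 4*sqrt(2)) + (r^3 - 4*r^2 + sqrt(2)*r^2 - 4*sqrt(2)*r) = r^3 - 3*r^2 + sqrt(2)*r^2 - 3*sqrt(2)*r + 4*r + 4*sqrt(2)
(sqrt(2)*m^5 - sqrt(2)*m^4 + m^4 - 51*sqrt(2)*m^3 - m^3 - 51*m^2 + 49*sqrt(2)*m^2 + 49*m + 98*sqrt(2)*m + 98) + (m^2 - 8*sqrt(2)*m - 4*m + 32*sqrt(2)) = sqrt(2)*m^5 - sqrt(2)*m^4 + m^4 - 51*sqrt(2)*m^3 - m^3 - 50*m^2 + 49*sqrt(2)*m^2 + 45*m + 90*sqrt(2)*m + 32*sqrt(2) + 98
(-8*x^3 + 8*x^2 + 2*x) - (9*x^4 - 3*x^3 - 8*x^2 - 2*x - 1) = -9*x^4 - 5*x^3 + 16*x^2 + 4*x + 1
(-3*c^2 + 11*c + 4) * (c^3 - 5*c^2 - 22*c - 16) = -3*c^5 + 26*c^4 + 15*c^3 - 214*c^2 - 264*c - 64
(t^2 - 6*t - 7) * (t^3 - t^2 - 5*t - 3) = t^5 - 7*t^4 - 6*t^3 + 34*t^2 + 53*t + 21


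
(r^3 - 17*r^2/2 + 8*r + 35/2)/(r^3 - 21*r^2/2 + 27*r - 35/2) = (r + 1)/(r - 1)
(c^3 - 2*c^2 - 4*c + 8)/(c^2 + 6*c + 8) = (c^2 - 4*c + 4)/(c + 4)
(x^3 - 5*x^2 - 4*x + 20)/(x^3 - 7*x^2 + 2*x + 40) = (x - 2)/(x - 4)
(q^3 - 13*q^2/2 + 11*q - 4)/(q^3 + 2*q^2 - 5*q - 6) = (q^2 - 9*q/2 + 2)/(q^2 + 4*q + 3)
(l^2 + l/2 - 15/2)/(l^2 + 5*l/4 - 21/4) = 2*(2*l - 5)/(4*l - 7)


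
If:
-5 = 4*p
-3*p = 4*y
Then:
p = -5/4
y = 15/16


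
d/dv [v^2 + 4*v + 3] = 2*v + 4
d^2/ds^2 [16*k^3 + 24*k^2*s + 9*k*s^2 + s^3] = 18*k + 6*s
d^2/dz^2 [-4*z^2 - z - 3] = -8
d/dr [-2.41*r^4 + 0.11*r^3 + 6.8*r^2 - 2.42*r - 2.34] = -9.64*r^3 + 0.33*r^2 + 13.6*r - 2.42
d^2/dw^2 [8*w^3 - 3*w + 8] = 48*w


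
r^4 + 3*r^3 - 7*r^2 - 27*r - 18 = (r - 3)*(r + 1)*(r + 2)*(r + 3)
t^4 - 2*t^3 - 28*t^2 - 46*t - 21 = (t - 7)*(t + 1)^2*(t + 3)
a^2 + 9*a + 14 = (a + 2)*(a + 7)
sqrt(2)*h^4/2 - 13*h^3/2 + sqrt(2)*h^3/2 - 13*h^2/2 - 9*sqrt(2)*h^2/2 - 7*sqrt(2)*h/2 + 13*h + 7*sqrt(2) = (h/2 + 1)*(h - 1)*(h - 7*sqrt(2))*(sqrt(2)*h + 1)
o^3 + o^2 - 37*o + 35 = (o - 5)*(o - 1)*(o + 7)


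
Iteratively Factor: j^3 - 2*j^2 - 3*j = (j + 1)*(j^2 - 3*j) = j*(j + 1)*(j - 3)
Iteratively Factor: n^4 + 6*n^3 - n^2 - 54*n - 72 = (n + 4)*(n^3 + 2*n^2 - 9*n - 18) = (n + 3)*(n + 4)*(n^2 - n - 6) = (n + 2)*(n + 3)*(n + 4)*(n - 3)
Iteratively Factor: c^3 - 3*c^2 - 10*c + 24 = (c - 2)*(c^2 - c - 12) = (c - 2)*(c + 3)*(c - 4)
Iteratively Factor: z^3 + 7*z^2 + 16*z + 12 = (z + 2)*(z^2 + 5*z + 6) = (z + 2)^2*(z + 3)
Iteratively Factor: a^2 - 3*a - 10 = (a + 2)*(a - 5)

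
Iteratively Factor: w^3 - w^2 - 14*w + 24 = (w - 3)*(w^2 + 2*w - 8) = (w - 3)*(w - 2)*(w + 4)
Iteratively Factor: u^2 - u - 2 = (u + 1)*(u - 2)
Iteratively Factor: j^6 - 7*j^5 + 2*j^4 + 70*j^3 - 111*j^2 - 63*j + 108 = (j + 3)*(j^5 - 10*j^4 + 32*j^3 - 26*j^2 - 33*j + 36) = (j + 1)*(j + 3)*(j^4 - 11*j^3 + 43*j^2 - 69*j + 36) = (j - 1)*(j + 1)*(j + 3)*(j^3 - 10*j^2 + 33*j - 36) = (j - 3)*(j - 1)*(j + 1)*(j + 3)*(j^2 - 7*j + 12) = (j - 4)*(j - 3)*(j - 1)*(j + 1)*(j + 3)*(j - 3)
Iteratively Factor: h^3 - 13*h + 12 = (h + 4)*(h^2 - 4*h + 3) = (h - 3)*(h + 4)*(h - 1)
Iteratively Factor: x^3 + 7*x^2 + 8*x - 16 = (x - 1)*(x^2 + 8*x + 16) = (x - 1)*(x + 4)*(x + 4)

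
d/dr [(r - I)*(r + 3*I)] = 2*r + 2*I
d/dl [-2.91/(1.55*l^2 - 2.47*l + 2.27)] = (9.021*l - 7.1877)/(1.55*l^2 - 2.47*l + 2.27)^2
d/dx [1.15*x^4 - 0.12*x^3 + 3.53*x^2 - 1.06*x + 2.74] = 4.6*x^3 - 0.36*x^2 + 7.06*x - 1.06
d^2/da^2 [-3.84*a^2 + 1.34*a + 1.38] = -7.68000000000000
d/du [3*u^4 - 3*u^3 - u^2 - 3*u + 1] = 12*u^3 - 9*u^2 - 2*u - 3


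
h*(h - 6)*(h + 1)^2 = h^4 - 4*h^3 - 11*h^2 - 6*h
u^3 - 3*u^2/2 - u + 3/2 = (u - 3/2)*(u - 1)*(u + 1)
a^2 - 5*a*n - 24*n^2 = (a - 8*n)*(a + 3*n)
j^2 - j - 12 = (j - 4)*(j + 3)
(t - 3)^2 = t^2 - 6*t + 9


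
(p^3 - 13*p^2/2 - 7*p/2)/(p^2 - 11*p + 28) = p*(2*p + 1)/(2*(p - 4))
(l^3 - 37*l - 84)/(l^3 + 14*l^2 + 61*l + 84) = (l - 7)/(l + 7)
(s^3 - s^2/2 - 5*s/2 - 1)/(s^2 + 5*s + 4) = (s^2 - 3*s/2 - 1)/(s + 4)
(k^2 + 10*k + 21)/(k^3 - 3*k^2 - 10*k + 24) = (k + 7)/(k^2 - 6*k + 8)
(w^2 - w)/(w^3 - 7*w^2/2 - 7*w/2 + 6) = 2*w/(2*w^2 - 5*w - 12)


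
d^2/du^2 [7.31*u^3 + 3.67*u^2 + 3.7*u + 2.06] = 43.86*u + 7.34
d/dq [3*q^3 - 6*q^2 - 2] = 3*q*(3*q - 4)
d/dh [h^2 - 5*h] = 2*h - 5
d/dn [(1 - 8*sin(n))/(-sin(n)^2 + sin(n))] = (-8*cos(n) + 2/tan(n) - cos(n)/sin(n)^2)/(sin(n) - 1)^2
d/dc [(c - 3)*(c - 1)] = 2*c - 4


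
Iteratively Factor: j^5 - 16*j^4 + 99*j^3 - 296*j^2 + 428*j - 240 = (j - 5)*(j^4 - 11*j^3 + 44*j^2 - 76*j + 48) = (j - 5)*(j - 3)*(j^3 - 8*j^2 + 20*j - 16) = (j - 5)*(j - 3)*(j - 2)*(j^2 - 6*j + 8) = (j - 5)*(j - 4)*(j - 3)*(j - 2)*(j - 2)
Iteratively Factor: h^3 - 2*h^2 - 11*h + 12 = (h - 4)*(h^2 + 2*h - 3) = (h - 4)*(h + 3)*(h - 1)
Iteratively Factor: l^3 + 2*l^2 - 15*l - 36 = (l - 4)*(l^2 + 6*l + 9) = (l - 4)*(l + 3)*(l + 3)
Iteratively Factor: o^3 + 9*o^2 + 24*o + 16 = (o + 4)*(o^2 + 5*o + 4) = (o + 4)^2*(o + 1)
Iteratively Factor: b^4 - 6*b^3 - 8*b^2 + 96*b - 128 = (b - 4)*(b^3 - 2*b^2 - 16*b + 32) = (b - 4)*(b - 2)*(b^2 - 16) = (b - 4)^2*(b - 2)*(b + 4)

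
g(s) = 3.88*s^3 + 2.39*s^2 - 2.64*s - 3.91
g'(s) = 11.64*s^2 + 4.78*s - 2.64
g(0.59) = -3.84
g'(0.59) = 4.23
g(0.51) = -4.12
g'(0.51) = 2.83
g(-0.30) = -3.01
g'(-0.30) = -3.03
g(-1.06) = -3.05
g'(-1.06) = 5.37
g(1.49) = 10.30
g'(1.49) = 30.32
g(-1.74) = -12.52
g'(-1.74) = 24.28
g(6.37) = 1079.13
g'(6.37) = 500.12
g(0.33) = -4.38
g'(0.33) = 0.20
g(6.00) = 904.37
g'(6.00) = 445.08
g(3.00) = 114.44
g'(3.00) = 116.46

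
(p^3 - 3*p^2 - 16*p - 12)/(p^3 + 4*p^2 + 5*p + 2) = (p - 6)/(p + 1)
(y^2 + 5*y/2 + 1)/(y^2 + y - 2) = (y + 1/2)/(y - 1)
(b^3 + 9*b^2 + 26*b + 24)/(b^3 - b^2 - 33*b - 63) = (b^2 + 6*b + 8)/(b^2 - 4*b - 21)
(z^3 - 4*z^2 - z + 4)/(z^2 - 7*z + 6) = (z^2 - 3*z - 4)/(z - 6)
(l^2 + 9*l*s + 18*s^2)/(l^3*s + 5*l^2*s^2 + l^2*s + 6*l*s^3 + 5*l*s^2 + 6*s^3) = (l + 6*s)/(s*(l^2 + 2*l*s + l + 2*s))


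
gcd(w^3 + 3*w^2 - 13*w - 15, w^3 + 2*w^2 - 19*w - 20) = w^2 + 6*w + 5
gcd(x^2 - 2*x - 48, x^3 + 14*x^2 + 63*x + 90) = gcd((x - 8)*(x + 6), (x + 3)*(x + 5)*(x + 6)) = x + 6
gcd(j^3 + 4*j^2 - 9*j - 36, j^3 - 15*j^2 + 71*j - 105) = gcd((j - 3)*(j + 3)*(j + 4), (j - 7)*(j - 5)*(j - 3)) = j - 3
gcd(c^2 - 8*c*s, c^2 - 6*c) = c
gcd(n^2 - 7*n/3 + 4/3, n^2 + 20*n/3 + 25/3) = 1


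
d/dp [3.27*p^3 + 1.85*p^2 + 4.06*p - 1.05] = 9.81*p^2 + 3.7*p + 4.06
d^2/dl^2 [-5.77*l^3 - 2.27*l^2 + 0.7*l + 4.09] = -34.62*l - 4.54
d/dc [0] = 0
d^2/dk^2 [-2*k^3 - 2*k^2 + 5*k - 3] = -12*k - 4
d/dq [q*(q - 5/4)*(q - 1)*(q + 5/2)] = 4*q^3 + 3*q^2/4 - 35*q/4 + 25/8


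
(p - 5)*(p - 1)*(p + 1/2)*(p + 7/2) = p^4 - 2*p^3 - 69*p^2/4 + 19*p/2 + 35/4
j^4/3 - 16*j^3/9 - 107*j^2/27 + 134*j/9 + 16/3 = (j/3 + 1)*(j - 6)*(j - 8/3)*(j + 1/3)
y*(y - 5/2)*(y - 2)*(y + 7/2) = y^4 - y^3 - 43*y^2/4 + 35*y/2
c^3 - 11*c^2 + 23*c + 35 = (c - 7)*(c - 5)*(c + 1)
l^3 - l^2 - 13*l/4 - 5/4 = (l - 5/2)*(l + 1/2)*(l + 1)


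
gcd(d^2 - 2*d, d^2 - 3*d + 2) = d - 2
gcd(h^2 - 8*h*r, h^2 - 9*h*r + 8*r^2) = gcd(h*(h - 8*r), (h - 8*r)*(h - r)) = -h + 8*r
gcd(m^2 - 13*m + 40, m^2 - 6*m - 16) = m - 8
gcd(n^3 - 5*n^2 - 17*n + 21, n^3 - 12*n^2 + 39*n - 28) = n^2 - 8*n + 7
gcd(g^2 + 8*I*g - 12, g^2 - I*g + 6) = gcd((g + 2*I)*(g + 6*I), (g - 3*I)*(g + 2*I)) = g + 2*I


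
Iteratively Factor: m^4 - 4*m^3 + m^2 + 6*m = (m)*(m^3 - 4*m^2 + m + 6) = m*(m - 3)*(m^2 - m - 2) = m*(m - 3)*(m + 1)*(m - 2)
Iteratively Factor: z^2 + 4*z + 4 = (z + 2)*(z + 2)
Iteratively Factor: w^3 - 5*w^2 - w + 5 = (w - 1)*(w^2 - 4*w - 5) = (w - 1)*(w + 1)*(w - 5)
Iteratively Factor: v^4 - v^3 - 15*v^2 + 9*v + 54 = (v - 3)*(v^3 + 2*v^2 - 9*v - 18) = (v - 3)*(v + 3)*(v^2 - v - 6) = (v - 3)^2*(v + 3)*(v + 2)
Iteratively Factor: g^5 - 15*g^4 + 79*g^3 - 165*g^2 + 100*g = (g - 1)*(g^4 - 14*g^3 + 65*g^2 - 100*g) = g*(g - 1)*(g^3 - 14*g^2 + 65*g - 100) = g*(g - 5)*(g - 1)*(g^2 - 9*g + 20) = g*(g - 5)^2*(g - 1)*(g - 4)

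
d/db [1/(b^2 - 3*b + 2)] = (3 - 2*b)/(b^2 - 3*b + 2)^2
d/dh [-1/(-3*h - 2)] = -3/(3*h + 2)^2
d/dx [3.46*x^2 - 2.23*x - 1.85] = 6.92*x - 2.23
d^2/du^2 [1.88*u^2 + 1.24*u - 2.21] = 3.76000000000000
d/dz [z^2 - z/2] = 2*z - 1/2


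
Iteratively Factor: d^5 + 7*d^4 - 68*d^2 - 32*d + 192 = (d + 3)*(d^4 + 4*d^3 - 12*d^2 - 32*d + 64) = (d - 2)*(d + 3)*(d^3 + 6*d^2 - 32) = (d - 2)*(d + 3)*(d + 4)*(d^2 + 2*d - 8) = (d - 2)*(d + 3)*(d + 4)^2*(d - 2)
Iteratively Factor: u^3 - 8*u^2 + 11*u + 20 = (u - 5)*(u^2 - 3*u - 4) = (u - 5)*(u + 1)*(u - 4)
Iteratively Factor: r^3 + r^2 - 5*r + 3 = (r - 1)*(r^2 + 2*r - 3) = (r - 1)*(r + 3)*(r - 1)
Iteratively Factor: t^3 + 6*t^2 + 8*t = (t + 4)*(t^2 + 2*t) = t*(t + 4)*(t + 2)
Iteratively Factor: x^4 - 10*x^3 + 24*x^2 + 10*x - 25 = (x - 5)*(x^3 - 5*x^2 - x + 5) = (x - 5)*(x + 1)*(x^2 - 6*x + 5) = (x - 5)*(x - 1)*(x + 1)*(x - 5)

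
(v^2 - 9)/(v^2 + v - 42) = (v^2 - 9)/(v^2 + v - 42)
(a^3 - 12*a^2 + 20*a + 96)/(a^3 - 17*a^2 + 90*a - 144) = (a + 2)/(a - 3)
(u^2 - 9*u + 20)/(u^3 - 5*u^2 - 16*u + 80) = 1/(u + 4)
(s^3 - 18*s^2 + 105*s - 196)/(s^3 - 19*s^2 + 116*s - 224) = (s - 7)/(s - 8)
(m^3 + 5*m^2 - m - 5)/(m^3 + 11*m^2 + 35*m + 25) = (m - 1)/(m + 5)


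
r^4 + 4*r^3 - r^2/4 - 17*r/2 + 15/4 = (r - 1)*(r - 1/2)*(r + 5/2)*(r + 3)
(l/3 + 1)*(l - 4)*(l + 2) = l^3/3 + l^2/3 - 14*l/3 - 8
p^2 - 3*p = p*(p - 3)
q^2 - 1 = (q - 1)*(q + 1)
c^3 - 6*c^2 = c^2*(c - 6)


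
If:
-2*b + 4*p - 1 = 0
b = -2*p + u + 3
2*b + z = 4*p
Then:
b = u/2 + 5/4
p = u/4 + 7/8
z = 1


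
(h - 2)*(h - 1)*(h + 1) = h^3 - 2*h^2 - h + 2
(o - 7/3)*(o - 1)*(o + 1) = o^3 - 7*o^2/3 - o + 7/3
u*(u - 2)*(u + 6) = u^3 + 4*u^2 - 12*u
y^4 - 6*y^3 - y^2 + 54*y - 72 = (y - 4)*(y - 3)*(y - 2)*(y + 3)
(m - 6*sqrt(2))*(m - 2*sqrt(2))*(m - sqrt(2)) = m^3 - 9*sqrt(2)*m^2 + 40*m - 24*sqrt(2)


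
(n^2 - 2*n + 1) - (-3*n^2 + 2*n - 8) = 4*n^2 - 4*n + 9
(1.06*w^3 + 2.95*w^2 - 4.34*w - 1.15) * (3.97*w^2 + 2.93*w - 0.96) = 4.2082*w^5 + 14.8173*w^4 - 9.6039*w^3 - 20.1137*w^2 + 0.796899999999999*w + 1.104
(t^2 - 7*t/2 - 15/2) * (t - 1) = t^3 - 9*t^2/2 - 4*t + 15/2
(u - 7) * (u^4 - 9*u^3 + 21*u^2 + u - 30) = u^5 - 16*u^4 + 84*u^3 - 146*u^2 - 37*u + 210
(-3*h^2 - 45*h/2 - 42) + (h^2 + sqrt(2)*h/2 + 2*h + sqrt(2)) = -2*h^2 - 41*h/2 + sqrt(2)*h/2 - 42 + sqrt(2)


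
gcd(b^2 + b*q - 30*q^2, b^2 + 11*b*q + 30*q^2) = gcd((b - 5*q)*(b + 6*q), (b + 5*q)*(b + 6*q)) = b + 6*q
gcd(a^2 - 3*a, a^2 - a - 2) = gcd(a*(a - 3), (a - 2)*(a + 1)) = 1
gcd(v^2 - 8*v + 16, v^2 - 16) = v - 4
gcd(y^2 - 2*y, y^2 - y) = y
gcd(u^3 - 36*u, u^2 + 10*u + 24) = u + 6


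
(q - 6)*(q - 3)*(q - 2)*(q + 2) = q^4 - 9*q^3 + 14*q^2 + 36*q - 72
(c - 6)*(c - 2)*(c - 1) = c^3 - 9*c^2 + 20*c - 12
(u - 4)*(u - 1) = u^2 - 5*u + 4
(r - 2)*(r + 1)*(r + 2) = r^3 + r^2 - 4*r - 4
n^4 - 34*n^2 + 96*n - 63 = (n - 3)^2*(n - 1)*(n + 7)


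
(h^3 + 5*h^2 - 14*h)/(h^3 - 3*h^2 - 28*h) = (-h^2 - 5*h + 14)/(-h^2 + 3*h + 28)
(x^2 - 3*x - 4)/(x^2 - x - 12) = (x + 1)/(x + 3)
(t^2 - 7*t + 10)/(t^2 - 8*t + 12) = (t - 5)/(t - 6)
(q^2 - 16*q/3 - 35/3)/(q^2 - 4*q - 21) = (q + 5/3)/(q + 3)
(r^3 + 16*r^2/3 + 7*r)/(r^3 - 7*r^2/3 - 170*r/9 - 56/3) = 3*r*(r + 3)/(3*r^2 - 14*r - 24)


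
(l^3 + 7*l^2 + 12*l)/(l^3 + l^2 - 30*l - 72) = l/(l - 6)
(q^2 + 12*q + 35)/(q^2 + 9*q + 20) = (q + 7)/(q + 4)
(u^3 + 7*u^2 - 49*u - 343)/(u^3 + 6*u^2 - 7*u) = (u^2 - 49)/(u*(u - 1))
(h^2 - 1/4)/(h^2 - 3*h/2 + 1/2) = (h + 1/2)/(h - 1)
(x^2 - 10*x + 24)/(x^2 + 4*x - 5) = (x^2 - 10*x + 24)/(x^2 + 4*x - 5)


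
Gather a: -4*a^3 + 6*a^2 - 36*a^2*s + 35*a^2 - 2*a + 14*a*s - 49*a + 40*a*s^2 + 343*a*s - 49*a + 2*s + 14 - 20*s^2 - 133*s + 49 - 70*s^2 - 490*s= -4*a^3 + a^2*(41 - 36*s) + a*(40*s^2 + 357*s - 100) - 90*s^2 - 621*s + 63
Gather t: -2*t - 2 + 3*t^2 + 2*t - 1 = 3*t^2 - 3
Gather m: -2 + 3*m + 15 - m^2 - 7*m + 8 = -m^2 - 4*m + 21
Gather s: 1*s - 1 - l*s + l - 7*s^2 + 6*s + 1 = l - 7*s^2 + s*(7 - l)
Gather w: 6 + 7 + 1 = 14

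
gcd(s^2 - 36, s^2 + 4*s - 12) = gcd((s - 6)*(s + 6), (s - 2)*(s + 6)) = s + 6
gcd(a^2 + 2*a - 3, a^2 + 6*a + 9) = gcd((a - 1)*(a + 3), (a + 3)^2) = a + 3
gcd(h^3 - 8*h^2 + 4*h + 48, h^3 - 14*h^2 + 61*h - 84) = h - 4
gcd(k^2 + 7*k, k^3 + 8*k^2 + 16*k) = k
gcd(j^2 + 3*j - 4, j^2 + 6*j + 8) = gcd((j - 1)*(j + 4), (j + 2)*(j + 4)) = j + 4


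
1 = 1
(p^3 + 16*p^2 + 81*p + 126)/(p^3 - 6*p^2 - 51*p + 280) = (p^2 + 9*p + 18)/(p^2 - 13*p + 40)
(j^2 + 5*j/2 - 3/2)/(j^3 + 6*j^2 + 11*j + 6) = (j - 1/2)/(j^2 + 3*j + 2)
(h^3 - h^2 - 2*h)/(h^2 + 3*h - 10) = h*(h + 1)/(h + 5)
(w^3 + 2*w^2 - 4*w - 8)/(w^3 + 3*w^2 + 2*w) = (w^2 - 4)/(w*(w + 1))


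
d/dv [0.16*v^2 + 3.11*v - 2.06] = 0.32*v + 3.11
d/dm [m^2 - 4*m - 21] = 2*m - 4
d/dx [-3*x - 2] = -3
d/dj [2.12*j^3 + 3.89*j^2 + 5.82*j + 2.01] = 6.36*j^2 + 7.78*j + 5.82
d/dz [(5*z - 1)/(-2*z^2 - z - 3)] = (-10*z^2 - 5*z + (4*z + 1)*(5*z - 1) - 15)/(2*z^2 + z + 3)^2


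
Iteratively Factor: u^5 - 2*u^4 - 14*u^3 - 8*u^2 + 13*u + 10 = (u + 1)*(u^4 - 3*u^3 - 11*u^2 + 3*u + 10) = (u - 5)*(u + 1)*(u^3 + 2*u^2 - u - 2) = (u - 5)*(u - 1)*(u + 1)*(u^2 + 3*u + 2) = (u - 5)*(u - 1)*(u + 1)^2*(u + 2)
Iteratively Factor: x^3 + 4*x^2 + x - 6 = (x - 1)*(x^2 + 5*x + 6) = (x - 1)*(x + 3)*(x + 2)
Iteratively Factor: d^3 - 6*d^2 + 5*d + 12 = (d - 4)*(d^2 - 2*d - 3) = (d - 4)*(d - 3)*(d + 1)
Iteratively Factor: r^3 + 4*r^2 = (r)*(r^2 + 4*r) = r*(r + 4)*(r)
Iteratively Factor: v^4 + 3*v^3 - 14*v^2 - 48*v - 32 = (v - 4)*(v^3 + 7*v^2 + 14*v + 8) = (v - 4)*(v + 2)*(v^2 + 5*v + 4) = (v - 4)*(v + 1)*(v + 2)*(v + 4)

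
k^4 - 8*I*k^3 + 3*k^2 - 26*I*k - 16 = (k - 8*I)*(k - I)^2*(k + 2*I)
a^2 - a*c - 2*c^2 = (a - 2*c)*(a + c)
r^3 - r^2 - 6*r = r*(r - 3)*(r + 2)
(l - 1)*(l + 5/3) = l^2 + 2*l/3 - 5/3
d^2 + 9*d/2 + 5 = (d + 2)*(d + 5/2)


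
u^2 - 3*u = u*(u - 3)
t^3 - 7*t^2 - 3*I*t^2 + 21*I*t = t*(t - 7)*(t - 3*I)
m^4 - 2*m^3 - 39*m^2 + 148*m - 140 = (m - 5)*(m - 2)^2*(m + 7)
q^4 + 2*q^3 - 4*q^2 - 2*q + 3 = (q - 1)^2*(q + 1)*(q + 3)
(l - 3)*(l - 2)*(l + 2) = l^3 - 3*l^2 - 4*l + 12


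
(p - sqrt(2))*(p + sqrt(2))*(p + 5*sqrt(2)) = p^3 + 5*sqrt(2)*p^2 - 2*p - 10*sqrt(2)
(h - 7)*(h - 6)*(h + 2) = h^3 - 11*h^2 + 16*h + 84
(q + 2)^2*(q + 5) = q^3 + 9*q^2 + 24*q + 20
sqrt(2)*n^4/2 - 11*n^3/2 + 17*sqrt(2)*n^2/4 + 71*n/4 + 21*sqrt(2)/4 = (n - 7*sqrt(2)/2)*(n - 3*sqrt(2))*(n + sqrt(2)/2)*(sqrt(2)*n/2 + 1/2)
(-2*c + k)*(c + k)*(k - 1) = -2*c^2*k + 2*c^2 - c*k^2 + c*k + k^3 - k^2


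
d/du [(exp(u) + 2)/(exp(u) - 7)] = -9*exp(u)/(exp(u) - 7)^2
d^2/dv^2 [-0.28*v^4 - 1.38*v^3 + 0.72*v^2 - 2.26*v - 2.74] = -3.36*v^2 - 8.28*v + 1.44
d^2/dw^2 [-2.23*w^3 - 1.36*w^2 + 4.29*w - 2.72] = -13.38*w - 2.72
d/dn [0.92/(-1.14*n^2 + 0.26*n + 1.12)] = (2.0976*n - 0.2392)/(-1.14*n^2 + 0.26*n + 1.12)^2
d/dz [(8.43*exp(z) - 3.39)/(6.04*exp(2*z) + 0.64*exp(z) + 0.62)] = (-50.9172*exp(2*z) + 40.9512*exp(z) + 7.3962)*exp(z)/(36.4816*exp(4*z) + 7.7312*exp(3*z) + 7.8992*exp(2*z) + 0.7936*exp(z) + 0.3844)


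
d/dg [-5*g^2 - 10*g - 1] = -10*g - 10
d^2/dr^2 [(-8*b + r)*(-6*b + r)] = 2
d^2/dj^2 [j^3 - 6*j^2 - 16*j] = 6*j - 12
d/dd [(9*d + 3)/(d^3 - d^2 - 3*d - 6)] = 3*(-6*d^3 + 2*d - 15)/(d^6 - 2*d^5 - 5*d^4 - 6*d^3 + 21*d^2 + 36*d + 36)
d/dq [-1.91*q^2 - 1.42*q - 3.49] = -3.82*q - 1.42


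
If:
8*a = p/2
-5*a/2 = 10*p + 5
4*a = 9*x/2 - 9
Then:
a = -2/65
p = -32/65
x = 1154/585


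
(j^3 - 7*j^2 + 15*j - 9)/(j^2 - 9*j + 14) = (j^3 - 7*j^2 + 15*j - 9)/(j^2 - 9*j + 14)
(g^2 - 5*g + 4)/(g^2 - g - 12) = (g - 1)/(g + 3)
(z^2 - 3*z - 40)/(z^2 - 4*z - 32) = (z + 5)/(z + 4)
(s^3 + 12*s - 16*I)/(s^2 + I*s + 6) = (s^2 + 2*I*s + 8)/(s + 3*I)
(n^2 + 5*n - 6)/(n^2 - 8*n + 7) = (n + 6)/(n - 7)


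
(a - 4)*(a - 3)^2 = a^3 - 10*a^2 + 33*a - 36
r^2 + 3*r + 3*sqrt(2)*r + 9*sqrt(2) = (r + 3)*(r + 3*sqrt(2))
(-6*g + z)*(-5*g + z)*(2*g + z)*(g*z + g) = 60*g^4*z + 60*g^4 + 8*g^3*z^2 + 8*g^3*z - 9*g^2*z^3 - 9*g^2*z^2 + g*z^4 + g*z^3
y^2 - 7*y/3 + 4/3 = (y - 4/3)*(y - 1)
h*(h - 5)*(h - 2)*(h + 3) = h^4 - 4*h^3 - 11*h^2 + 30*h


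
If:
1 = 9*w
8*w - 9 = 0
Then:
No Solution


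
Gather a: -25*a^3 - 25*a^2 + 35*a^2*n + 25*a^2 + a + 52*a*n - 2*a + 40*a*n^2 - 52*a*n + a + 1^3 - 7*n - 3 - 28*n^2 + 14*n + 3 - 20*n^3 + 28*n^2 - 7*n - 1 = -25*a^3 + 35*a^2*n + 40*a*n^2 - 20*n^3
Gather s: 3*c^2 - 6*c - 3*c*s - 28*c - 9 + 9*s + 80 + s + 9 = 3*c^2 - 34*c + s*(10 - 3*c) + 80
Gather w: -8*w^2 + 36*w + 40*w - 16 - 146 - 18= -8*w^2 + 76*w - 180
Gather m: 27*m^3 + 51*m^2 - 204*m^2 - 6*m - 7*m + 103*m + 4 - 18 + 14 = 27*m^3 - 153*m^2 + 90*m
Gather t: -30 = -30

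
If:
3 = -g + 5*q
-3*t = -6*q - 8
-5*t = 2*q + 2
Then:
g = -169/18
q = -23/18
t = 1/9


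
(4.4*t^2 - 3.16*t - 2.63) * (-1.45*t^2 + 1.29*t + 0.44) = -6.38*t^4 + 10.258*t^3 + 1.6731*t^2 - 4.7831*t - 1.1572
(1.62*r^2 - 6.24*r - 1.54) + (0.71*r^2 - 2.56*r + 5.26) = 2.33*r^2 - 8.8*r + 3.72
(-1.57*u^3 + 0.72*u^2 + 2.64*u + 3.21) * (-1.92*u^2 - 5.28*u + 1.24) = 3.0144*u^5 + 6.9072*u^4 - 10.8172*u^3 - 19.2096*u^2 - 13.6752*u + 3.9804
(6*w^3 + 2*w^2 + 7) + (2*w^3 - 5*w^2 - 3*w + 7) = 8*w^3 - 3*w^2 - 3*w + 14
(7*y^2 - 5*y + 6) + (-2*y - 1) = 7*y^2 - 7*y + 5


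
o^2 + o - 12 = (o - 3)*(o + 4)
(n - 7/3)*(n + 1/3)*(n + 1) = n^3 - n^2 - 25*n/9 - 7/9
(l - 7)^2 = l^2 - 14*l + 49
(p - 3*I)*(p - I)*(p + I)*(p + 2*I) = p^4 - I*p^3 + 7*p^2 - I*p + 6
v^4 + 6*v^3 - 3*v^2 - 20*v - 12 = (v - 2)*(v + 1)^2*(v + 6)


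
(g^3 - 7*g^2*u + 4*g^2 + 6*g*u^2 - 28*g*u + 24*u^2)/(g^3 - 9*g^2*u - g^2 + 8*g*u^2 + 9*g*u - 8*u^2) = (-g^2 + 6*g*u - 4*g + 24*u)/(-g^2 + 8*g*u + g - 8*u)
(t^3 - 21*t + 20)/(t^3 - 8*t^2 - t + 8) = (t^2 + t - 20)/(t^2 - 7*t - 8)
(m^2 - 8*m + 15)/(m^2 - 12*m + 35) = (m - 3)/(m - 7)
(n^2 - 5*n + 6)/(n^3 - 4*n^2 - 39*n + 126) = (n - 2)/(n^2 - n - 42)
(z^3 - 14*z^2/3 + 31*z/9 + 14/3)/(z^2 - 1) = (9*z^3 - 42*z^2 + 31*z + 42)/(9*(z^2 - 1))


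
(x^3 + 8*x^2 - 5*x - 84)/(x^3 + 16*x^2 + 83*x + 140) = (x - 3)/(x + 5)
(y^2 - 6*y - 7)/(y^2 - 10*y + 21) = (y + 1)/(y - 3)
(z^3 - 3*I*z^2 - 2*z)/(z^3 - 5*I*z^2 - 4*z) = (z - 2*I)/(z - 4*I)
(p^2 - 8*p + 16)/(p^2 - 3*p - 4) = (p - 4)/(p + 1)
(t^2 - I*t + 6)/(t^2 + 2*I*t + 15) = (t + 2*I)/(t + 5*I)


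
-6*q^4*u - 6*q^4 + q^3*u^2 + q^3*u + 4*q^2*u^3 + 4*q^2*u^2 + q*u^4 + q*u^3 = (-q + u)*(2*q + u)*(3*q + u)*(q*u + q)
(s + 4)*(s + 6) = s^2 + 10*s + 24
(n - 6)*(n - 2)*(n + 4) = n^3 - 4*n^2 - 20*n + 48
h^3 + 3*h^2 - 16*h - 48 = (h - 4)*(h + 3)*(h + 4)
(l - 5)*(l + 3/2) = l^2 - 7*l/2 - 15/2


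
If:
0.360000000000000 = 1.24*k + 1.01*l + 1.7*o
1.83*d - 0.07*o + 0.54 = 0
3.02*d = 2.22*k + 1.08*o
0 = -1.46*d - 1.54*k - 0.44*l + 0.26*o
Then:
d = -0.31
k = -0.19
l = 1.41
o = -0.49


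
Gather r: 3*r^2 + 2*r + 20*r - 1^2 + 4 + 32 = 3*r^2 + 22*r + 35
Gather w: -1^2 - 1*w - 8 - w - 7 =-2*w - 16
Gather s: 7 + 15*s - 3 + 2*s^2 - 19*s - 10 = 2*s^2 - 4*s - 6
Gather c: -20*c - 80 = -20*c - 80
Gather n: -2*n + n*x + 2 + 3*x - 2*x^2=n*(x - 2) - 2*x^2 + 3*x + 2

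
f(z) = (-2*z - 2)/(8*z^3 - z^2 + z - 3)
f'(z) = (-2*z - 2)*(-24*z^2 + 2*z - 1)/(8*z^3 - z^2 + z - 3)^2 - 2/(8*z^3 - z^2 + z - 3) = 2*(-8*z^3 + z^2 - z + (z + 1)*(24*z^2 - 2*z + 1) + 3)/(8*z^3 - z^2 + z - 3)^2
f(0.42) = 1.31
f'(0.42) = 3.59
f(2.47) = -0.06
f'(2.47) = 0.06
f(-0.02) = 0.65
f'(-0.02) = 0.89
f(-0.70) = 0.09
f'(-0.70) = 0.47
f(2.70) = -0.05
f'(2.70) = 0.04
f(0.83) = -2.13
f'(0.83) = 18.58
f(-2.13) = -0.03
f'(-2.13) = -0.01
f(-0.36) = 0.33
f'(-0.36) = 0.93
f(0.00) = 0.67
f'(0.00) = 0.89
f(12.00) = 0.00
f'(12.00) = 0.00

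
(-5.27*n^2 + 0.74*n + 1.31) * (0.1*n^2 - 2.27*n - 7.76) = -0.527*n^4 + 12.0369*n^3 + 39.3464*n^2 - 8.7161*n - 10.1656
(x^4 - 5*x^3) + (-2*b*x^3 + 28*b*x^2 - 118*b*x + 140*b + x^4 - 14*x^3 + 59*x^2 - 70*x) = -2*b*x^3 + 28*b*x^2 - 118*b*x + 140*b + 2*x^4 - 19*x^3 + 59*x^2 - 70*x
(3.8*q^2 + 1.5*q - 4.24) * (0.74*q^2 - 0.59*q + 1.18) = 2.812*q^4 - 1.132*q^3 + 0.4614*q^2 + 4.2716*q - 5.0032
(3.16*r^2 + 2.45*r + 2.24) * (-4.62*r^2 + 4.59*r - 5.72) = -14.5992*r^4 + 3.1854*r^3 - 17.1785*r^2 - 3.7324*r - 12.8128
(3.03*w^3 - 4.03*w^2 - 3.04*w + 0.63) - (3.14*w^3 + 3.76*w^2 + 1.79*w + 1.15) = -0.11*w^3 - 7.79*w^2 - 4.83*w - 0.52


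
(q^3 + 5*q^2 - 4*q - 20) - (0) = q^3 + 5*q^2 - 4*q - 20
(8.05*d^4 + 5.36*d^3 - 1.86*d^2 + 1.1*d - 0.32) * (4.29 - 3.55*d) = -28.5775*d^5 + 15.5065*d^4 + 29.5974*d^3 - 11.8844*d^2 + 5.855*d - 1.3728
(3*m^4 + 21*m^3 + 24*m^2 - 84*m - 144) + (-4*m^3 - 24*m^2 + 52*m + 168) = 3*m^4 + 17*m^3 - 32*m + 24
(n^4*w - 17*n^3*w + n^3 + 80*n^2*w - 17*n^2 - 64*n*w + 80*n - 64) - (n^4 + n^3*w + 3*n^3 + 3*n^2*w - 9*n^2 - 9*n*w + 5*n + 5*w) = n^4*w - n^4 - 18*n^3*w - 2*n^3 + 77*n^2*w - 8*n^2 - 55*n*w + 75*n - 5*w - 64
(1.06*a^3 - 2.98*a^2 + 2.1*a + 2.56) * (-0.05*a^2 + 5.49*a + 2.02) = -0.053*a^5 + 5.9684*a^4 - 14.324*a^3 + 5.3814*a^2 + 18.2964*a + 5.1712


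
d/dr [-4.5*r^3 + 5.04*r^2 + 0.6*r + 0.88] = -13.5*r^2 + 10.08*r + 0.6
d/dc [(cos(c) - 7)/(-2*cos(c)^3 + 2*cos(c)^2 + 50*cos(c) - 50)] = (-31*cos(c)/2 + 11*cos(2*c) - cos(3*c)/2 - 139)*sin(c)/(2*(cos(c)^3 - cos(c)^2 - 25*cos(c) + 25)^2)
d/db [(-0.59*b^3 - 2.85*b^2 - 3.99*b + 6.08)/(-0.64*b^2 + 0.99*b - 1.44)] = (0.3776*b^4 - 1.1682*b^3 - 2.8263*b^2 + 15.9904*b - 0.273599999999999)/(0.4096*b^4 - 1.2672*b^3 + 2.8233*b^2 - 2.8512*b + 2.0736)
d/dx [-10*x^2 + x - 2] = 1 - 20*x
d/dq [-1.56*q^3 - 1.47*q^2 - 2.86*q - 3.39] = -4.68*q^2 - 2.94*q - 2.86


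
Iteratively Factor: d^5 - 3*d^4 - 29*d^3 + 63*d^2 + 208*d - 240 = (d + 3)*(d^4 - 6*d^3 - 11*d^2 + 96*d - 80) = (d - 5)*(d + 3)*(d^3 - d^2 - 16*d + 16) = (d - 5)*(d + 3)*(d + 4)*(d^2 - 5*d + 4) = (d - 5)*(d - 1)*(d + 3)*(d + 4)*(d - 4)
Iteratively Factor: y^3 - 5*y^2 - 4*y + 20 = (y - 5)*(y^2 - 4) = (y - 5)*(y + 2)*(y - 2)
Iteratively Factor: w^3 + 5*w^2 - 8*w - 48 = (w + 4)*(w^2 + w - 12) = (w - 3)*(w + 4)*(w + 4)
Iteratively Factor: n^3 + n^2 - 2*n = (n - 1)*(n^2 + 2*n) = (n - 1)*(n + 2)*(n)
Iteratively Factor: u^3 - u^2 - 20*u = (u + 4)*(u^2 - 5*u) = (u - 5)*(u + 4)*(u)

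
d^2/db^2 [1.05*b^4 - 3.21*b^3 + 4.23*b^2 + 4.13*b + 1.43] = 12.6*b^2 - 19.26*b + 8.46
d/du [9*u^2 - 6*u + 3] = 18*u - 6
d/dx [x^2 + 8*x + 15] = 2*x + 8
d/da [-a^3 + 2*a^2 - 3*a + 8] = -3*a^2 + 4*a - 3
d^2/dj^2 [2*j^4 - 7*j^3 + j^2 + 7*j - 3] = 24*j^2 - 42*j + 2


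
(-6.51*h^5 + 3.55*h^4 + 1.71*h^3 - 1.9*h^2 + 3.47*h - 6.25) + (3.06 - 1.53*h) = -6.51*h^5 + 3.55*h^4 + 1.71*h^3 - 1.9*h^2 + 1.94*h - 3.19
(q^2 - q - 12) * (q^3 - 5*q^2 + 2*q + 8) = q^5 - 6*q^4 - 5*q^3 + 66*q^2 - 32*q - 96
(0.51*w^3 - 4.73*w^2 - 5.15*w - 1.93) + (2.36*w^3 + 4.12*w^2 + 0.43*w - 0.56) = 2.87*w^3 - 0.61*w^2 - 4.72*w - 2.49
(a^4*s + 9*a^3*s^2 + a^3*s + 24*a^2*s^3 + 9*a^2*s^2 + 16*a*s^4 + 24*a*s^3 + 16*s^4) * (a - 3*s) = a^5*s + 6*a^4*s^2 + a^4*s - 3*a^3*s^3 + 6*a^3*s^2 - 56*a^2*s^4 - 3*a^2*s^3 - 48*a*s^5 - 56*a*s^4 - 48*s^5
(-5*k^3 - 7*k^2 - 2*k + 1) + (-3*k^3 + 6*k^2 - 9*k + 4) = -8*k^3 - k^2 - 11*k + 5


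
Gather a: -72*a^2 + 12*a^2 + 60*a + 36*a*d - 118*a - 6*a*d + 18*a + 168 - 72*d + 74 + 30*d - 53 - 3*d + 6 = -60*a^2 + a*(30*d - 40) - 45*d + 195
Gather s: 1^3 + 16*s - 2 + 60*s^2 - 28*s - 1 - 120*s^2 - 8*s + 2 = -60*s^2 - 20*s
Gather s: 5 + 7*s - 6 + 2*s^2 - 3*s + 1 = 2*s^2 + 4*s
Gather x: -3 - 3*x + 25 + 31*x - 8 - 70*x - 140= -42*x - 126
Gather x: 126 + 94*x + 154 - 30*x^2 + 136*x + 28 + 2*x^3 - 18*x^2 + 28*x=2*x^3 - 48*x^2 + 258*x + 308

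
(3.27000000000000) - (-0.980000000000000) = 4.25000000000000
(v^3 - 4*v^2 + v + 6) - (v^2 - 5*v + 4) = v^3 - 5*v^2 + 6*v + 2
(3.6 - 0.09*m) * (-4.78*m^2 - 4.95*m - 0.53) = 0.4302*m^3 - 16.7625*m^2 - 17.7723*m - 1.908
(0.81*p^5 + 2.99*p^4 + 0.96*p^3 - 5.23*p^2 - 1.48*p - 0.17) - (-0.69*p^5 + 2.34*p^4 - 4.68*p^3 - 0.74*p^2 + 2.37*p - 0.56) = 1.5*p^5 + 0.65*p^4 + 5.64*p^3 - 4.49*p^2 - 3.85*p + 0.39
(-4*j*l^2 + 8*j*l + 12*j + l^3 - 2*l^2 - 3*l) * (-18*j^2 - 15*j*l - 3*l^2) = 72*j^3*l^2 - 144*j^3*l - 216*j^3 + 42*j^2*l^3 - 84*j^2*l^2 - 126*j^2*l - 3*j*l^4 + 6*j*l^3 + 9*j*l^2 - 3*l^5 + 6*l^4 + 9*l^3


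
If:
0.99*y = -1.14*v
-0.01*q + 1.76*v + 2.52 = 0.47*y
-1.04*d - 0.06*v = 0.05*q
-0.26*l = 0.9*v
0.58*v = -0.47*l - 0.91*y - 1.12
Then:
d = -18.06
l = -1.85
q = 375.04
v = 0.53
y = -0.62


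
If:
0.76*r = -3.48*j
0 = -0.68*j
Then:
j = 0.00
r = 0.00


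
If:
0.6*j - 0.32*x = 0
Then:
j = 0.533333333333333*x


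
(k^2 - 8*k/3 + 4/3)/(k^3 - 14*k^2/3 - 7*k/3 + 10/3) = (k - 2)/(k^2 - 4*k - 5)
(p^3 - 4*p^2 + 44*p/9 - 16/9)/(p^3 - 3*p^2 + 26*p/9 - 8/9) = (p - 2)/(p - 1)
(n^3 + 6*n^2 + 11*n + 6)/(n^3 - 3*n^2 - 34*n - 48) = (n + 1)/(n - 8)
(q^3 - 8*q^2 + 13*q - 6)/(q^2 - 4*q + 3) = (q^2 - 7*q + 6)/(q - 3)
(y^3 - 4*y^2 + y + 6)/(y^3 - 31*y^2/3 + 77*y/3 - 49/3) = 3*(y^3 - 4*y^2 + y + 6)/(3*y^3 - 31*y^2 + 77*y - 49)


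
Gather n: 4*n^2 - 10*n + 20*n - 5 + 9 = 4*n^2 + 10*n + 4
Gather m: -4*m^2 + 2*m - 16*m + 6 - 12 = -4*m^2 - 14*m - 6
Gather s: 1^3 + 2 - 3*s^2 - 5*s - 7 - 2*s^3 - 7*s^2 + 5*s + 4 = -2*s^3 - 10*s^2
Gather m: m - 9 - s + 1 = m - s - 8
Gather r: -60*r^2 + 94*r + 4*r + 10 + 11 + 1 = -60*r^2 + 98*r + 22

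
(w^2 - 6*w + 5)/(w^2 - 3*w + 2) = (w - 5)/(w - 2)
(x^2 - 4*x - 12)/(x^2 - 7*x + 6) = (x + 2)/(x - 1)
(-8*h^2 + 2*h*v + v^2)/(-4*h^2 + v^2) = (4*h + v)/(2*h + v)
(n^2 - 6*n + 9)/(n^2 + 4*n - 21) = (n - 3)/(n + 7)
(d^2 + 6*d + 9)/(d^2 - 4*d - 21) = (d + 3)/(d - 7)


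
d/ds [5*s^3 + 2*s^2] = s*(15*s + 4)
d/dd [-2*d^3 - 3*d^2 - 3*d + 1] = -6*d^2 - 6*d - 3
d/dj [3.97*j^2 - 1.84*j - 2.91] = 7.94*j - 1.84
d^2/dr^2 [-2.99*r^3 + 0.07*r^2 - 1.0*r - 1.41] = 0.14 - 17.94*r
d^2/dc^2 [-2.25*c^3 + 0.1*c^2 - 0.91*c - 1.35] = 0.2 - 13.5*c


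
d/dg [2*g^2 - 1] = 4*g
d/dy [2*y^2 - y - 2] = 4*y - 1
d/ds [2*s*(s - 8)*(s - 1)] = 6*s^2 - 36*s + 16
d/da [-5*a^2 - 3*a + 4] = -10*a - 3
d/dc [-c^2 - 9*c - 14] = -2*c - 9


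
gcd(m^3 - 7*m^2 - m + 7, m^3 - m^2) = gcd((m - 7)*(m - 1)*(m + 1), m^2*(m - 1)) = m - 1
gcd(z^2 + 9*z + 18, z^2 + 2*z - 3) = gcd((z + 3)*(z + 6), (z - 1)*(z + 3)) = z + 3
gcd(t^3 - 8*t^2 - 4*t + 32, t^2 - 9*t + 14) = t - 2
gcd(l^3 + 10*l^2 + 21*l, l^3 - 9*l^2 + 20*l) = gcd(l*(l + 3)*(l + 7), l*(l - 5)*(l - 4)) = l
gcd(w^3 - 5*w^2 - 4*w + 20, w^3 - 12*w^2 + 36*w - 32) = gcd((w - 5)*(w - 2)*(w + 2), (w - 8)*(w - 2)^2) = w - 2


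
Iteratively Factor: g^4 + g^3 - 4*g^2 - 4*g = (g - 2)*(g^3 + 3*g^2 + 2*g) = g*(g - 2)*(g^2 + 3*g + 2) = g*(g - 2)*(g + 1)*(g + 2)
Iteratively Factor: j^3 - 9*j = (j + 3)*(j^2 - 3*j) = (j - 3)*(j + 3)*(j)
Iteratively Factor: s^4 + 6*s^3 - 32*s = (s + 4)*(s^3 + 2*s^2 - 8*s) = (s + 4)^2*(s^2 - 2*s) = (s - 2)*(s + 4)^2*(s)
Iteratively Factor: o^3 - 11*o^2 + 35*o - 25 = (o - 5)*(o^2 - 6*o + 5) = (o - 5)^2*(o - 1)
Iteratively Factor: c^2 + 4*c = (c)*(c + 4)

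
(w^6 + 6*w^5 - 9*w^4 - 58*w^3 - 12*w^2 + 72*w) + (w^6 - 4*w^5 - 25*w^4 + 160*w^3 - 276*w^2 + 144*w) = 2*w^6 + 2*w^5 - 34*w^4 + 102*w^3 - 288*w^2 + 216*w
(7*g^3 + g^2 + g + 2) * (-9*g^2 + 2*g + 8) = -63*g^5 + 5*g^4 + 49*g^3 - 8*g^2 + 12*g + 16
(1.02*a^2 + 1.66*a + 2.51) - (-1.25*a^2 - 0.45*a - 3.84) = 2.27*a^2 + 2.11*a + 6.35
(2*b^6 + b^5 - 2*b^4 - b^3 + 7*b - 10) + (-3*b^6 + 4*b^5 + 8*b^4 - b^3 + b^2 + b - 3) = -b^6 + 5*b^5 + 6*b^4 - 2*b^3 + b^2 + 8*b - 13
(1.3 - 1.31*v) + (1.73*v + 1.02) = 0.42*v + 2.32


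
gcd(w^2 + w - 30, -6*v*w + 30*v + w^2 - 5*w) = w - 5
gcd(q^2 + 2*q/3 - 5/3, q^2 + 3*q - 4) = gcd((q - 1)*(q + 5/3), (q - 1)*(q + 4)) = q - 1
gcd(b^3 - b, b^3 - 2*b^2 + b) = b^2 - b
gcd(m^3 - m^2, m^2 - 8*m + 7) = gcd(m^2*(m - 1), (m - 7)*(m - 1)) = m - 1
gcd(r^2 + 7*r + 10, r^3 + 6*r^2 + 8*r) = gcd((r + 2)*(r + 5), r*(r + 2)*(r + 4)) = r + 2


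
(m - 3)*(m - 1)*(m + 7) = m^3 + 3*m^2 - 25*m + 21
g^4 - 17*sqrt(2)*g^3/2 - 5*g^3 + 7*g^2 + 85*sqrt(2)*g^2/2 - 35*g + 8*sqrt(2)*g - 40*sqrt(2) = (g - 5)*(g - 8*sqrt(2))*(g - sqrt(2))*(g + sqrt(2)/2)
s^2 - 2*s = s*(s - 2)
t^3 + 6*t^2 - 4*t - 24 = (t - 2)*(t + 2)*(t + 6)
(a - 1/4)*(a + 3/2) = a^2 + 5*a/4 - 3/8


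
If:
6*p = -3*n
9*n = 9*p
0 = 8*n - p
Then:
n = 0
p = 0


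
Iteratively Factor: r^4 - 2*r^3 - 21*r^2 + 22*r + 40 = (r + 1)*(r^3 - 3*r^2 - 18*r + 40) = (r - 2)*(r + 1)*(r^2 - r - 20) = (r - 2)*(r + 1)*(r + 4)*(r - 5)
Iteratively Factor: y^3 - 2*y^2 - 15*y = (y)*(y^2 - 2*y - 15) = y*(y + 3)*(y - 5)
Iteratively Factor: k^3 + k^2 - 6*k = (k)*(k^2 + k - 6) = k*(k - 2)*(k + 3)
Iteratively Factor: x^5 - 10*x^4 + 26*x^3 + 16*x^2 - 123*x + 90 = (x - 3)*(x^4 - 7*x^3 + 5*x^2 + 31*x - 30) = (x - 3)*(x + 2)*(x^3 - 9*x^2 + 23*x - 15) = (x - 3)*(x - 1)*(x + 2)*(x^2 - 8*x + 15) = (x - 5)*(x - 3)*(x - 1)*(x + 2)*(x - 3)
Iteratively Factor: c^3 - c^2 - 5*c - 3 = (c + 1)*(c^2 - 2*c - 3) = (c + 1)^2*(c - 3)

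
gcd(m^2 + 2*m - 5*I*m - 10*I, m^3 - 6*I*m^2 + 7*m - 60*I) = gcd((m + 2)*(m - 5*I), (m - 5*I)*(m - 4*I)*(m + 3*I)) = m - 5*I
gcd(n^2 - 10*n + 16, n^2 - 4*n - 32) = n - 8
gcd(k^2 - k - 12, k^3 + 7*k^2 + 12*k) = k + 3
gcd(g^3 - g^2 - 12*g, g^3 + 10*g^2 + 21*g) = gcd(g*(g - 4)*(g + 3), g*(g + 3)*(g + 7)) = g^2 + 3*g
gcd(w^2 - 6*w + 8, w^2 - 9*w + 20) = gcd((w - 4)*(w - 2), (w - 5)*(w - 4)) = w - 4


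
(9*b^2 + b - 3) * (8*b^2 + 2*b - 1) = 72*b^4 + 26*b^3 - 31*b^2 - 7*b + 3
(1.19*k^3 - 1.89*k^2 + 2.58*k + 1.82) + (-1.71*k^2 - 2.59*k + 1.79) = 1.19*k^3 - 3.6*k^2 - 0.00999999999999979*k + 3.61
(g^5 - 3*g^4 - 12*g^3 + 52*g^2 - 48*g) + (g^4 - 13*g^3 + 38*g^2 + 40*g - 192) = g^5 - 2*g^4 - 25*g^3 + 90*g^2 - 8*g - 192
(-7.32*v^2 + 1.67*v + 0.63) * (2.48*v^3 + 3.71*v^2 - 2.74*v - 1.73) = -18.1536*v^5 - 23.0156*v^4 + 27.8149*v^3 + 10.4251*v^2 - 4.6153*v - 1.0899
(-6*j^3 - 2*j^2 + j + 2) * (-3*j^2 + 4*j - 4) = 18*j^5 - 18*j^4 + 13*j^3 + 6*j^2 + 4*j - 8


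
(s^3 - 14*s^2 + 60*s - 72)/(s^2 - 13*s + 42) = (s^2 - 8*s + 12)/(s - 7)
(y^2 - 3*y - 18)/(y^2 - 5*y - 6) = (y + 3)/(y + 1)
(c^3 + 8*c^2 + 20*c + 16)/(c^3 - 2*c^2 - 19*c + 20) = (c^2 + 4*c + 4)/(c^2 - 6*c + 5)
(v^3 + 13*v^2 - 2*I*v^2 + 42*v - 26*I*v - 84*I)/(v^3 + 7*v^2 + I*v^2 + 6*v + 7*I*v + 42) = (v + 6)/(v + 3*I)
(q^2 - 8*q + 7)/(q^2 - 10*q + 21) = (q - 1)/(q - 3)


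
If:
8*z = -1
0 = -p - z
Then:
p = 1/8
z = -1/8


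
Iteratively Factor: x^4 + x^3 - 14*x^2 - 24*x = (x + 2)*(x^3 - x^2 - 12*x) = (x - 4)*(x + 2)*(x^2 + 3*x) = (x - 4)*(x + 2)*(x + 3)*(x)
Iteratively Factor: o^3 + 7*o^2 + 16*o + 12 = (o + 3)*(o^2 + 4*o + 4) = (o + 2)*(o + 3)*(o + 2)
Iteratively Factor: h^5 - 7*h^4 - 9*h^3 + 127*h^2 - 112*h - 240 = (h - 3)*(h^4 - 4*h^3 - 21*h^2 + 64*h + 80) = (h - 5)*(h - 3)*(h^3 + h^2 - 16*h - 16) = (h - 5)*(h - 3)*(h + 1)*(h^2 - 16) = (h - 5)*(h - 3)*(h + 1)*(h + 4)*(h - 4)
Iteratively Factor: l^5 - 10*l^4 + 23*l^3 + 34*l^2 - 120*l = (l)*(l^4 - 10*l^3 + 23*l^2 + 34*l - 120) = l*(l - 5)*(l^3 - 5*l^2 - 2*l + 24) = l*(l - 5)*(l - 4)*(l^2 - l - 6) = l*(l - 5)*(l - 4)*(l - 3)*(l + 2)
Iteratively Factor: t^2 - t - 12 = (t + 3)*(t - 4)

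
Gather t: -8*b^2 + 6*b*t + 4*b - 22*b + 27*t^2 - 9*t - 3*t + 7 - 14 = -8*b^2 - 18*b + 27*t^2 + t*(6*b - 12) - 7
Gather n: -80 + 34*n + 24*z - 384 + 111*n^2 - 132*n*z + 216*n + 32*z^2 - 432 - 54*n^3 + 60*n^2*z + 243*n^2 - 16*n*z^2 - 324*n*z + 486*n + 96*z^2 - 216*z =-54*n^3 + n^2*(60*z + 354) + n*(-16*z^2 - 456*z + 736) + 128*z^2 - 192*z - 896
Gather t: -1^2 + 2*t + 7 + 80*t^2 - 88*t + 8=80*t^2 - 86*t + 14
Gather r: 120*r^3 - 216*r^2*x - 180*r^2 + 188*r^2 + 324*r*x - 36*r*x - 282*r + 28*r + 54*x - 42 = 120*r^3 + r^2*(8 - 216*x) + r*(288*x - 254) + 54*x - 42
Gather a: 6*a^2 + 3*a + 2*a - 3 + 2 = 6*a^2 + 5*a - 1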